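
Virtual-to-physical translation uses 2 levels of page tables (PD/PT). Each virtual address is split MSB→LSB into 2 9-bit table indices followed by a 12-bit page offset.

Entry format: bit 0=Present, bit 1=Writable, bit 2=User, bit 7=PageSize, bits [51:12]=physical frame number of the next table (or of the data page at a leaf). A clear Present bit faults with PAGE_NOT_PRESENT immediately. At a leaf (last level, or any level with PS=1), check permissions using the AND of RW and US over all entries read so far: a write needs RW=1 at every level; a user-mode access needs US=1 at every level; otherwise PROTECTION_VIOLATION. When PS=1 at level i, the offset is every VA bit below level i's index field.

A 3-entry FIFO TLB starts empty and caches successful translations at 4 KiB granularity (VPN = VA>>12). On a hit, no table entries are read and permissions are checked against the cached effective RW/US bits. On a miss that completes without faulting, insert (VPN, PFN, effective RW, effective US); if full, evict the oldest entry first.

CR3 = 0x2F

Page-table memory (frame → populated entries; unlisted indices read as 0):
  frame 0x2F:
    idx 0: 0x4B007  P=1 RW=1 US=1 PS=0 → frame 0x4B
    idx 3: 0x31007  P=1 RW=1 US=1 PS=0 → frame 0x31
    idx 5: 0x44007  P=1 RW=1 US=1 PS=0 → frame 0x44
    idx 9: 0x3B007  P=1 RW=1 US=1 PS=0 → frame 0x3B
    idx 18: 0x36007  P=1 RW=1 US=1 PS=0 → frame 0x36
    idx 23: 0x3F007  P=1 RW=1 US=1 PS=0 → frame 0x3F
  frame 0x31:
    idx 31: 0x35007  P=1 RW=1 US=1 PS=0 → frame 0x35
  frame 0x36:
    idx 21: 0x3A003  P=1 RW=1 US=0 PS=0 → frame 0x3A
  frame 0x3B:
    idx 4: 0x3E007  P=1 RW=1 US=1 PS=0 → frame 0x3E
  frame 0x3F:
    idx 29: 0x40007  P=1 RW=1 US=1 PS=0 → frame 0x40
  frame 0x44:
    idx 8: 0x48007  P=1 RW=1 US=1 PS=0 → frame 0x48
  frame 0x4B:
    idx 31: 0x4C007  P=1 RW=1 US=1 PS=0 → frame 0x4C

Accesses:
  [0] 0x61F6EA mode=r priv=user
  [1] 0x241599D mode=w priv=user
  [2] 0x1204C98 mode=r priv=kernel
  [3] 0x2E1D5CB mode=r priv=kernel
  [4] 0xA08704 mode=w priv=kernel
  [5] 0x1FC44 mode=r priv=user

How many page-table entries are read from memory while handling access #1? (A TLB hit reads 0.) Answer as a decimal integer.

Per-access translation:
#0 VA=0x61F6EA (r,user):
  [0] read 0x2F idx=3: raw=0x31007 flags P=1 W=1 U=1 S=0
  [1] read 0x31 idx=31: raw=0x35007 flags P=1 W=1 U=1 S=0
  ⇒ phys 0x356EA  [2 reads]
#1 VA=0x241599D (w,user):
  [0] read 0x2F idx=18: raw=0x36007 flags P=1 W=1 U=1 S=0
  [1] read 0x36 idx=21: raw=0x3A003 flags P=1 W=1 U=0 S=0
  → PROTECTION_VIOLATION  (2 entries read)
#2 VA=0x1204C98 (r,kernel):
  [0] read 0x2F idx=9: raw=0x3B007 flags P=1 W=1 U=1 S=0
  [1] read 0x3B idx=4: raw=0x3E007 flags P=1 W=1 U=1 S=0
  ⇒ phys 0x3EC98  [2 reads]
#3 VA=0x2E1D5CB (r,kernel):
  [0] read 0x2F idx=23: raw=0x3F007 flags P=1 W=1 U=1 S=0
  [1] read 0x3F idx=29: raw=0x40007 flags P=1 W=1 U=1 S=0
  ⇒ phys 0x405CB  [2 reads]
#4 VA=0xA08704 (w,kernel):
  [0] read 0x2F idx=5: raw=0x44007 flags P=1 W=1 U=1 S=0
  [1] read 0x44 idx=8: raw=0x48007 flags P=1 W=1 U=1 S=0
  ⇒ phys 0x48704  [2 reads]
#5 VA=0x1FC44 (r,user):
  [0] read 0x2F idx=0: raw=0x4B007 flags P=1 W=1 U=1 S=0
  [1] read 0x4B idx=31: raw=0x4C007 flags P=1 W=1 U=1 S=0
  ⇒ phys 0x4CC44  [2 reads]

Entries read for #1: 2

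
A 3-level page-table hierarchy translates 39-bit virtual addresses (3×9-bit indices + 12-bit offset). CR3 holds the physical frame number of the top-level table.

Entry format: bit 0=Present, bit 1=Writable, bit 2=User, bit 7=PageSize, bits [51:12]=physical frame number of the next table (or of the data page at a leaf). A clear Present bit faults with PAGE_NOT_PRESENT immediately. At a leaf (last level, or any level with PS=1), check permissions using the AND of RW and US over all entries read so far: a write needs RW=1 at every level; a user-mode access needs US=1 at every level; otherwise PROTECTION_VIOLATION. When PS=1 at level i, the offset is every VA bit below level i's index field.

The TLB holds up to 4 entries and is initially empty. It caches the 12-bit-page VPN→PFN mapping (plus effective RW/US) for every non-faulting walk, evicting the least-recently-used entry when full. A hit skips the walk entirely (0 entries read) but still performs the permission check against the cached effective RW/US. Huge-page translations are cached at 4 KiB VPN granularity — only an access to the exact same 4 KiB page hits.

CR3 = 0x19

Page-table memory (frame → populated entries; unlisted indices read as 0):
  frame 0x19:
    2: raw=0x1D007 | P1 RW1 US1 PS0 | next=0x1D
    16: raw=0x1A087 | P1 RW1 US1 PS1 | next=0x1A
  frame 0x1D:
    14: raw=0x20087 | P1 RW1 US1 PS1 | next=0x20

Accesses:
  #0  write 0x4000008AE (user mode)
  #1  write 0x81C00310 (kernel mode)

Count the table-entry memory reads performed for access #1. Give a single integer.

Walk each access:
#0 VA=0x4000008AE (w,user):
  [0] read 0x19 idx=16: raw=0x1A087 flags P=1 W=1 U=1 S=1
  ✓ 0x1A8AE (huge @L0)  — 1 lookups
#1 VA=0x81C00310 (w,kernel):
  [0] read 0x19 idx=2: raw=0x1D007 flags P=1 W=1 U=1 S=0
  [1] read 0x1D idx=14: raw=0x20087 flags P=1 W=1 U=1 S=1
  ✓ 0x20310 (huge @L1)  — 2 lookups

Entries read for #1: 2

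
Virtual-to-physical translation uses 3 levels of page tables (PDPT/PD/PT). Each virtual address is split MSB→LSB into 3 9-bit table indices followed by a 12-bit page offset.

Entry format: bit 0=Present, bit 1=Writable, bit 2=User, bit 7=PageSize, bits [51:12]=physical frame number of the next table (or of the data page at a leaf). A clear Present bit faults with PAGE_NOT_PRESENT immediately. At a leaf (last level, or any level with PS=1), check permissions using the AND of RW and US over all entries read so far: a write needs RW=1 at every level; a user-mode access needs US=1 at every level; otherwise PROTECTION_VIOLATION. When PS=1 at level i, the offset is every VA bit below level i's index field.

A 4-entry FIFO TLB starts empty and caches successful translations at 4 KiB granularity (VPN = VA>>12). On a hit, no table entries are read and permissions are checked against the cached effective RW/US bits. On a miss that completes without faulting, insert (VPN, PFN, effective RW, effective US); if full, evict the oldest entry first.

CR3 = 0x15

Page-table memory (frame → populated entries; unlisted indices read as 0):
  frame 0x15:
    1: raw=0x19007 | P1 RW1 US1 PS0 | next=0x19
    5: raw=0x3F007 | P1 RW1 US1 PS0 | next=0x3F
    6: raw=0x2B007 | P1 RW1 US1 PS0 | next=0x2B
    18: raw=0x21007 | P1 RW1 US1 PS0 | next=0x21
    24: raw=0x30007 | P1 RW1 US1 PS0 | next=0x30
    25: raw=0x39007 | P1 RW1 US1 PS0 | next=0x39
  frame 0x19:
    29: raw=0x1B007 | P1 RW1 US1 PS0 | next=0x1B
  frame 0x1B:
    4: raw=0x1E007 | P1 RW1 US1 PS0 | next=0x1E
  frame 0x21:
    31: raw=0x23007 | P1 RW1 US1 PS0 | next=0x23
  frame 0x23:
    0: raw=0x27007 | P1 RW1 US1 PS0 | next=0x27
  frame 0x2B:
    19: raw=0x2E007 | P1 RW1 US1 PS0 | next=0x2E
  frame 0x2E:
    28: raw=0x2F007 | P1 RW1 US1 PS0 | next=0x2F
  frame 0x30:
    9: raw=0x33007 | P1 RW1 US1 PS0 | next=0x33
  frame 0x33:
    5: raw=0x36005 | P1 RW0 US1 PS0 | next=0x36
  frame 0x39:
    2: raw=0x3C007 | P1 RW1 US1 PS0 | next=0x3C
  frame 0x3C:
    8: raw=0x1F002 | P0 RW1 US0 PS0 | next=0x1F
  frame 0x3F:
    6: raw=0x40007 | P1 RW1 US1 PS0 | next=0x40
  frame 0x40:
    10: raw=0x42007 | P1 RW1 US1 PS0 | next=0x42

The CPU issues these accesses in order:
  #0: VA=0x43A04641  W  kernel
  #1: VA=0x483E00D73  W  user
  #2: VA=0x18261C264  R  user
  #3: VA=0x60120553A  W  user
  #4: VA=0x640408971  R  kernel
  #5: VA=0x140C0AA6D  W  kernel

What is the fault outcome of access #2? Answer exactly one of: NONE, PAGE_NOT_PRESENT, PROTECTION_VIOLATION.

Trace:
#0 VA=0x43A04641 (w,kernel):
  L0 @0x15[1] → 0x19007  P=1,RW=1,US=1,PS=0
  L1 @0x19[29] → 0x1B007  P=1,RW=1,US=1,PS=0
  L2 @0x1B[4] → 0x1E007  P=1,RW=1,US=1,PS=0
  ⇒ phys 0x1E641  [3 reads]
#1 VA=0x483E00D73 (w,user):
  L0 @0x15[18] → 0x21007  P=1,RW=1,US=1,PS=0
  L1 @0x21[31] → 0x23007  P=1,RW=1,US=1,PS=0
  L2 @0x23[0] → 0x27007  P=1,RW=1,US=1,PS=0
  ⇒ phys 0x27D73  [3 reads]
#2 VA=0x18261C264 (r,user):
  L0 @0x15[6] → 0x2B007  P=1,RW=1,US=1,PS=0
  L1 @0x2B[19] → 0x2E007  P=1,RW=1,US=1,PS=0
  L2 @0x2E[28] → 0x2F007  P=1,RW=1,US=1,PS=0
  ⇒ phys 0x2F264  [3 reads]
#3 VA=0x60120553A (w,user):
  L0 @0x15[24] → 0x30007  P=1,RW=1,US=1,PS=0
  L1 @0x30[9] → 0x33007  P=1,RW=1,US=1,PS=0
  L2 @0x33[5] → 0x36005  P=1,RW=0,US=1,PS=0
  ✗ PROTECTION_VIOLATION  [3 reads]
#4 VA=0x640408971 (r,kernel):
  L0 @0x15[25] → 0x39007  P=1,RW=1,US=1,PS=0
  L1 @0x39[2] → 0x3C007  P=1,RW=1,US=1,PS=0
  L2 @0x3C[8] → 0x1F002  P=0,RW=1,US=0,PS=0
  ✗ PAGE_NOT_PRESENT  [3 reads]
#5 VA=0x140C0AA6D (w,kernel):
  L0 @0x15[5] → 0x3F007  P=1,RW=1,US=1,PS=0
  L1 @0x3F[6] → 0x40007  P=1,RW=1,US=1,PS=0
  L2 @0x40[10] → 0x42007  P=1,RW=1,US=1,PS=0
  ⇒ phys 0x42A6D  [3 reads]

Access #2 fault: NONE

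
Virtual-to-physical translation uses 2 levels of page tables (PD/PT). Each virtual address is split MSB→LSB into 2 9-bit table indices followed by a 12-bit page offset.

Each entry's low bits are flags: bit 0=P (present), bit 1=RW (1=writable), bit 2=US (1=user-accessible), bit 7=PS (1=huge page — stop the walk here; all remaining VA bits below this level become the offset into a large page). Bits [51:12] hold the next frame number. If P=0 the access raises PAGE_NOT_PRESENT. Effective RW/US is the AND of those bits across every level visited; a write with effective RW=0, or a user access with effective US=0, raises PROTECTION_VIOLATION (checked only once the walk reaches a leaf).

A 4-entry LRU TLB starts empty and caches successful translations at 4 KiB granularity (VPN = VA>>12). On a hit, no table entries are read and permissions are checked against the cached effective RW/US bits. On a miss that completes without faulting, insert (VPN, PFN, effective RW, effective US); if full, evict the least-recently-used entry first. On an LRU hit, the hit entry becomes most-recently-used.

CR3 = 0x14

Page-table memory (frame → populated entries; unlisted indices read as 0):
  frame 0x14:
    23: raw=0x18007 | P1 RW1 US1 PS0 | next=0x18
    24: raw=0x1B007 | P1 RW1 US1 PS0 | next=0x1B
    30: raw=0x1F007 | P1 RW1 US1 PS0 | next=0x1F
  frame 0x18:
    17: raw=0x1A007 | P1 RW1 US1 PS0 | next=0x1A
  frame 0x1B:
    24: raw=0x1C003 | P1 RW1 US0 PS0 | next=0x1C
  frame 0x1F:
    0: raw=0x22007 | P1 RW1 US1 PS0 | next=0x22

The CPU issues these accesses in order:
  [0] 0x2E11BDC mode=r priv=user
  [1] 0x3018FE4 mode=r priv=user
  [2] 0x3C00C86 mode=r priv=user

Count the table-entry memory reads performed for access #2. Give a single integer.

Per-access translation:
#0 VA=0x2E11BDC (r,user):
  L0: frame=0x14 idx=23 entry=0x18007 [P=1 RW=1 US=1 PS=0]
  L1: frame=0x18 idx=17 entry=0x1A007 [P=1 RW=1 US=1 PS=0]
  ✓ 0x1ABDC  — 2 lookups
#1 VA=0x3018FE4 (r,user):
  L0: frame=0x14 idx=24 entry=0x1B007 [P=1 RW=1 US=1 PS=0]
  L1: frame=0x1B idx=24 entry=0x1C003 [P=1 RW=1 US=0 PS=0]
  → PROTECTION_VIOLATION  (2 entries read)
#2 VA=0x3C00C86 (r,user):
  L0: frame=0x14 idx=30 entry=0x1F007 [P=1 RW=1 US=1 PS=0]
  L1: frame=0x1F idx=0 entry=0x22007 [P=1 RW=1 US=1 PS=0]
  ✓ 0x22C86  — 2 lookups

Entries read for #2: 2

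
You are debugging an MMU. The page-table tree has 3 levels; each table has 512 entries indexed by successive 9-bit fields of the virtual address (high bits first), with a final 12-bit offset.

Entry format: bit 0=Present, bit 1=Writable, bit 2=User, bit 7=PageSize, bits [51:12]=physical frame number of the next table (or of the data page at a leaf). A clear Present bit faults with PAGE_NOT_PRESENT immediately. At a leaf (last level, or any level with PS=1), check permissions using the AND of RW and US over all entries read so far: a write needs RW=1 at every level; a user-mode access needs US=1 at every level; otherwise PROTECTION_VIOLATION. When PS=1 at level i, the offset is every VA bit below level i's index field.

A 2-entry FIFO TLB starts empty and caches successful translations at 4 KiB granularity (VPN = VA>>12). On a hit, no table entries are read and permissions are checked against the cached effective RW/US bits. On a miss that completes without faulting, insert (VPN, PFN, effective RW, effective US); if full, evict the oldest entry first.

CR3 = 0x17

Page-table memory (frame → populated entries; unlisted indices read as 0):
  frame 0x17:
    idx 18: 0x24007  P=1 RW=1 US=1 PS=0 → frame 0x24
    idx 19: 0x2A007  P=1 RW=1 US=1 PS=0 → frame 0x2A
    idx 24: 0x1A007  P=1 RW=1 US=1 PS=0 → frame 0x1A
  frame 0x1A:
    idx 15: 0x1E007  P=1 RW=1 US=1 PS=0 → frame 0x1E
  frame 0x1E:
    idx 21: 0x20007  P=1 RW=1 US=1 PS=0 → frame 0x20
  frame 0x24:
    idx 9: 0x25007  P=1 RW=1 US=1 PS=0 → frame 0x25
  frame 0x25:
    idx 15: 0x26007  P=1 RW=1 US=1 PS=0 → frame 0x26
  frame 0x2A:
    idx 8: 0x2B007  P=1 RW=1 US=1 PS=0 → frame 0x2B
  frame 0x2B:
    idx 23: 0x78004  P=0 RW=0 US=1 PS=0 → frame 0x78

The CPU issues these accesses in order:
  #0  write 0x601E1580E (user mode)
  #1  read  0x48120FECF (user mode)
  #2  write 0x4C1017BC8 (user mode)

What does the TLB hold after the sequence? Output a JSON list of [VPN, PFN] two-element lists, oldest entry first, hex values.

Walk each access:
#0 VA=0x601E1580E (w,user):
  L0: frame=0x17 idx=24 entry=0x1A007 [P=1 RW=1 US=1 PS=0]
  L1: frame=0x1A idx=15 entry=0x1E007 [P=1 RW=1 US=1 PS=0]
  L2: frame=0x1E idx=21 entry=0x20007 [P=1 RW=1 US=1 PS=0]
  → PA=0x2080E  (3 entries read)
#1 VA=0x48120FECF (r,user):
  L0: frame=0x17 idx=18 entry=0x24007 [P=1 RW=1 US=1 PS=0]
  L1: frame=0x24 idx=9 entry=0x25007 [P=1 RW=1 US=1 PS=0]
  L2: frame=0x25 idx=15 entry=0x26007 [P=1 RW=1 US=1 PS=0]
  → PA=0x26ECF  (3 entries read)
#2 VA=0x4C1017BC8 (w,user):
  L0: frame=0x17 idx=19 entry=0x2A007 [P=1 RW=1 US=1 PS=0]
  L1: frame=0x2A idx=8 entry=0x2B007 [P=1 RW=1 US=1 PS=0]
  L2: frame=0x2B idx=23 entry=0x78004 [P=0 RW=0 US=1 PS=0]
  → PAGE_NOT_PRESENT  (3 entries read)

TLB: [["0x601E15", "0x20"], ["0x48120F", "0x26"]]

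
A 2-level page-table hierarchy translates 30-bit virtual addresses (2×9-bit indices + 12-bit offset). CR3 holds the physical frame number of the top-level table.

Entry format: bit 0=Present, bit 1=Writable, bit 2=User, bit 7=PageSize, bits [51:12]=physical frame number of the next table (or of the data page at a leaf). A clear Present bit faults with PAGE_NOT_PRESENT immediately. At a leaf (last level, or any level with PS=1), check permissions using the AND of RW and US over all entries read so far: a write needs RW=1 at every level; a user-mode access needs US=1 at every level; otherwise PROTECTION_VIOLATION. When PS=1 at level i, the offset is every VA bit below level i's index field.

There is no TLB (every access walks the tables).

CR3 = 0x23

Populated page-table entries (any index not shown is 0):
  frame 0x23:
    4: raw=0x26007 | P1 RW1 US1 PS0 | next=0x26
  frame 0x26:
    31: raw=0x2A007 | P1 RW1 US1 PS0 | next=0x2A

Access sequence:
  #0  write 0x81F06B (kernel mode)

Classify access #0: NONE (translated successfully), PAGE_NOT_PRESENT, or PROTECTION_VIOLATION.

Per-access translation:
#0 VA=0x81F06B (w,kernel):
  L0: frame=0x23 idx=4 entry=0x26007 [P=1 RW=1 US=1 PS=0]
  L1: frame=0x26 idx=31 entry=0x2A007 [P=1 RW=1 US=1 PS=0]
  ⇒ phys 0x2A06B  [2 reads]

Access #0 fault: NONE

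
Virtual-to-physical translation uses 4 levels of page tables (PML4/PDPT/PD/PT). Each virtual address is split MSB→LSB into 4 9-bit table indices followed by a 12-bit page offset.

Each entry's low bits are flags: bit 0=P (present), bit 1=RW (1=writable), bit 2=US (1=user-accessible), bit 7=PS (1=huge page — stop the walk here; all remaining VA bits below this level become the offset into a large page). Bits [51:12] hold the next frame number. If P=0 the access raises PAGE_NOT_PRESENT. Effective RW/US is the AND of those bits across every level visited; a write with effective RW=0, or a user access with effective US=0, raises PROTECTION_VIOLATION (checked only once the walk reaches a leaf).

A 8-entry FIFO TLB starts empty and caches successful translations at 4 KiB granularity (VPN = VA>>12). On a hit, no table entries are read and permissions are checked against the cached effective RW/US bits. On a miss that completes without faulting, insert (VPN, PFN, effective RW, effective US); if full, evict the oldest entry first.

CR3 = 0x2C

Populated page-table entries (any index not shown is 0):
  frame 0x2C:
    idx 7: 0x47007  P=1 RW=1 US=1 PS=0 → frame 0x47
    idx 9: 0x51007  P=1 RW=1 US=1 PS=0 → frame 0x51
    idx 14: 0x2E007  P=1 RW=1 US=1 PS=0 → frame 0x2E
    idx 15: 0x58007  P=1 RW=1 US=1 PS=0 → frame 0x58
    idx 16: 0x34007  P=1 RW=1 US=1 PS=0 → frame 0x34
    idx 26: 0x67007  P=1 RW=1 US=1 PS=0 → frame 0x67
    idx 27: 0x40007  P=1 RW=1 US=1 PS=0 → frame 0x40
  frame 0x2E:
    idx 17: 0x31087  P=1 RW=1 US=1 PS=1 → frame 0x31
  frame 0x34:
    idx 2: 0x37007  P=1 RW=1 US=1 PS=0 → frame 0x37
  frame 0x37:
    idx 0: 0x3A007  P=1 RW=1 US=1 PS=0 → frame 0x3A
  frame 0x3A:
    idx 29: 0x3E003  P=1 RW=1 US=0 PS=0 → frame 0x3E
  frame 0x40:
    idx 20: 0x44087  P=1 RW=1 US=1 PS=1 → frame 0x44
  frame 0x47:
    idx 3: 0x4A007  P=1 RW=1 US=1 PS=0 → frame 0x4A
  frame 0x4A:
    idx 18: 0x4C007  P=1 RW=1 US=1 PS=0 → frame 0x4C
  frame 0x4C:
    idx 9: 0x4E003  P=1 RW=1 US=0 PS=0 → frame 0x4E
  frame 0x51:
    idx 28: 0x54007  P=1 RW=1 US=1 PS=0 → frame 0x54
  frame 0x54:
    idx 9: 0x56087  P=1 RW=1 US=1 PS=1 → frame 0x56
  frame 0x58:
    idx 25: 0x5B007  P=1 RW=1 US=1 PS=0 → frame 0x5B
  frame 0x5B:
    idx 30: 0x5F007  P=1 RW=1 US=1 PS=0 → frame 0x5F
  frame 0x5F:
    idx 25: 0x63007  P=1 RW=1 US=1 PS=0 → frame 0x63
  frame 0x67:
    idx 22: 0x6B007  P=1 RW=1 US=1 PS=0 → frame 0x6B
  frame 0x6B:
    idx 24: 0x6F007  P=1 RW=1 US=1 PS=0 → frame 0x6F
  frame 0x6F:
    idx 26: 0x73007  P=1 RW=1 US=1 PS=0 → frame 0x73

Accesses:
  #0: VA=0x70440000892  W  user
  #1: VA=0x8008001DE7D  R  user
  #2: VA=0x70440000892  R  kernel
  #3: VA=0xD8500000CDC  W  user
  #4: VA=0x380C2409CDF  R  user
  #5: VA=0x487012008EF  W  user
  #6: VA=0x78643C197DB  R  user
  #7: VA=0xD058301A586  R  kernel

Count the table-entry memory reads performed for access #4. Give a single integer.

Walk each access:
#0 VA=0x70440000892 (w,user):
  L0: frame=0x2C idx=14 entry=0x2E007 [P=1 RW=1 US=1 PS=0]
  L1: frame=0x2E idx=17 entry=0x31087 [P=1 RW=1 US=1 PS=1]
  ⇒ phys 0x31892 (huge @L1)  [2 reads]
#1 VA=0x8008001DE7D (r,user):
  L0: frame=0x2C idx=16 entry=0x34007 [P=1 RW=1 US=1 PS=0]
  L1: frame=0x34 idx=2 entry=0x37007 [P=1 RW=1 US=1 PS=0]
  L2: frame=0x37 idx=0 entry=0x3A007 [P=1 RW=1 US=1 PS=0]
  L3: frame=0x3A idx=29 entry=0x3E003 [P=1 RW=1 US=0 PS=0]
  ⇒ fault: PROTECTION_VIOLATION  — 4 lookups
#2 VA=0x70440000892 (r,kernel):
  TLB hit vpn=0x70440000 → PA=0x31892
#3 VA=0xD8500000CDC (w,user):
  L0: frame=0x2C idx=27 entry=0x40007 [P=1 RW=1 US=1 PS=0]
  L1: frame=0x40 idx=20 entry=0x44087 [P=1 RW=1 US=1 PS=1]
  ⇒ phys 0x44CDC (huge @L1)  [2 reads]
#4 VA=0x380C2409CDF (r,user):
  L0: frame=0x2C idx=7 entry=0x47007 [P=1 RW=1 US=1 PS=0]
  L1: frame=0x47 idx=3 entry=0x4A007 [P=1 RW=1 US=1 PS=0]
  L2: frame=0x4A idx=18 entry=0x4C007 [P=1 RW=1 US=1 PS=0]
  L3: frame=0x4C idx=9 entry=0x4E003 [P=1 RW=1 US=0 PS=0]
  ⇒ fault: PROTECTION_VIOLATION  — 4 lookups
#5 VA=0x487012008EF (w,user):
  L0: frame=0x2C idx=9 entry=0x51007 [P=1 RW=1 US=1 PS=0]
  L1: frame=0x51 idx=28 entry=0x54007 [P=1 RW=1 US=1 PS=0]
  L2: frame=0x54 idx=9 entry=0x56087 [P=1 RW=1 US=1 PS=1]
  ⇒ phys 0x568EF (huge @L2)  [3 reads]
#6 VA=0x78643C197DB (r,user):
  L0: frame=0x2C idx=15 entry=0x58007 [P=1 RW=1 US=1 PS=0]
  L1: frame=0x58 idx=25 entry=0x5B007 [P=1 RW=1 US=1 PS=0]
  L2: frame=0x5B idx=30 entry=0x5F007 [P=1 RW=1 US=1 PS=0]
  L3: frame=0x5F idx=25 entry=0x63007 [P=1 RW=1 US=1 PS=0]
  ⇒ phys 0x637DB  [4 reads]
#7 VA=0xD058301A586 (r,kernel):
  L0: frame=0x2C idx=26 entry=0x67007 [P=1 RW=1 US=1 PS=0]
  L1: frame=0x67 idx=22 entry=0x6B007 [P=1 RW=1 US=1 PS=0]
  L2: frame=0x6B idx=24 entry=0x6F007 [P=1 RW=1 US=1 PS=0]
  L3: frame=0x6F idx=26 entry=0x73007 [P=1 RW=1 US=1 PS=0]
  ⇒ phys 0x73586  [4 reads]

Entries read for #4: 4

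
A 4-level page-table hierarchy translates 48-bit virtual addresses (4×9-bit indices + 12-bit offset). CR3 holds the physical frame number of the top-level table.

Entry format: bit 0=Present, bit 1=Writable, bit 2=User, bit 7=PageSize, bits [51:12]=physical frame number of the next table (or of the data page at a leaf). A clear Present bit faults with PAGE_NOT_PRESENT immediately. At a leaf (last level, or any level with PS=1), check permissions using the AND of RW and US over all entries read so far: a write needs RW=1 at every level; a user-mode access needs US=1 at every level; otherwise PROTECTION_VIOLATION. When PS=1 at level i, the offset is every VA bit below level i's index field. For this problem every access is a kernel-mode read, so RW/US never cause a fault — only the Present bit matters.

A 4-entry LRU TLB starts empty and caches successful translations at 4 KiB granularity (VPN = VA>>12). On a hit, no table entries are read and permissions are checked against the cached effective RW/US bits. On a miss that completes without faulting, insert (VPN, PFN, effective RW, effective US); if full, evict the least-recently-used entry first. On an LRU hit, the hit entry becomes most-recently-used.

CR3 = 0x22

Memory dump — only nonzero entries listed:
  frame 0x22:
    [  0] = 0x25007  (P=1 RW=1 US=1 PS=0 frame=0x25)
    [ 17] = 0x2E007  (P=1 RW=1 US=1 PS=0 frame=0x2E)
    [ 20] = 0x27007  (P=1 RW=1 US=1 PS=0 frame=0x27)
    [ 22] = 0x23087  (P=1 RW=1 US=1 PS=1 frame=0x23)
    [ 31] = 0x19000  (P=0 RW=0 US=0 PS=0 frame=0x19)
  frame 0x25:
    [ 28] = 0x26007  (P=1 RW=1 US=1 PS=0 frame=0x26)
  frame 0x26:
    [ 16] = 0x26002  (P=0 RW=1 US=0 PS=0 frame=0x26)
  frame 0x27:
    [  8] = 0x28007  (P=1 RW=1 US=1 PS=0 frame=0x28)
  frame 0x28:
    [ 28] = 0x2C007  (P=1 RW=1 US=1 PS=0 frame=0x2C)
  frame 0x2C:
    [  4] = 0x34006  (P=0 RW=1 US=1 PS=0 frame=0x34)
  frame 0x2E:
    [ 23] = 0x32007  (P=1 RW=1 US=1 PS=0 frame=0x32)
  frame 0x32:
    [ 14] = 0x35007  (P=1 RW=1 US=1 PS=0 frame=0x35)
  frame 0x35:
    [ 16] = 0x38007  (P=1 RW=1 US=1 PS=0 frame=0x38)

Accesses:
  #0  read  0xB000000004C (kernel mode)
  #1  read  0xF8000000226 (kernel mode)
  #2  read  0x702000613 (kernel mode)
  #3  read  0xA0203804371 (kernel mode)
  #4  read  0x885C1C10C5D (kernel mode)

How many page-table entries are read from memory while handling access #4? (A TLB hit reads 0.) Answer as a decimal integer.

Trace:
#0 VA=0xB000000004C (r,kernel):
  lvl0: tbl 0x22, slot 22 ⇒ 0x23087 (P1/RW1/US1/PS1)
  ⇒ phys 0x2304C (huge @L0)  [1 reads]
#1 VA=0xF8000000226 (r,kernel):
  lvl0: tbl 0x22, slot 31 ⇒ 0x19000 (P0/RW0/US0/PS0)
  → PAGE_NOT_PRESENT  (1 entries read)
#2 VA=0x702000613 (r,kernel):
  lvl0: tbl 0x22, slot 0 ⇒ 0x25007 (P1/RW1/US1/PS0)
  lvl1: tbl 0x25, slot 28 ⇒ 0x26007 (P1/RW1/US1/PS0)
  lvl2: tbl 0x26, slot 16 ⇒ 0x26002 (P0/RW1/US0/PS0)
  → PAGE_NOT_PRESENT  (3 entries read)
#3 VA=0xA0203804371 (r,kernel):
  lvl0: tbl 0x22, slot 20 ⇒ 0x27007 (P1/RW1/US1/PS0)
  lvl1: tbl 0x27, slot 8 ⇒ 0x28007 (P1/RW1/US1/PS0)
  lvl2: tbl 0x28, slot 28 ⇒ 0x2C007 (P1/RW1/US1/PS0)
  lvl3: tbl 0x2C, slot 4 ⇒ 0x34006 (P0/RW1/US1/PS0)
  → PAGE_NOT_PRESENT  (4 entries read)
#4 VA=0x885C1C10C5D (r,kernel):
  lvl0: tbl 0x22, slot 17 ⇒ 0x2E007 (P1/RW1/US1/PS0)
  lvl1: tbl 0x2E, slot 23 ⇒ 0x32007 (P1/RW1/US1/PS0)
  lvl2: tbl 0x32, slot 14 ⇒ 0x35007 (P1/RW1/US1/PS0)
  lvl3: tbl 0x35, slot 16 ⇒ 0x38007 (P1/RW1/US1/PS0)
  ⇒ phys 0x38C5D  [4 reads]

Entries read for #4: 4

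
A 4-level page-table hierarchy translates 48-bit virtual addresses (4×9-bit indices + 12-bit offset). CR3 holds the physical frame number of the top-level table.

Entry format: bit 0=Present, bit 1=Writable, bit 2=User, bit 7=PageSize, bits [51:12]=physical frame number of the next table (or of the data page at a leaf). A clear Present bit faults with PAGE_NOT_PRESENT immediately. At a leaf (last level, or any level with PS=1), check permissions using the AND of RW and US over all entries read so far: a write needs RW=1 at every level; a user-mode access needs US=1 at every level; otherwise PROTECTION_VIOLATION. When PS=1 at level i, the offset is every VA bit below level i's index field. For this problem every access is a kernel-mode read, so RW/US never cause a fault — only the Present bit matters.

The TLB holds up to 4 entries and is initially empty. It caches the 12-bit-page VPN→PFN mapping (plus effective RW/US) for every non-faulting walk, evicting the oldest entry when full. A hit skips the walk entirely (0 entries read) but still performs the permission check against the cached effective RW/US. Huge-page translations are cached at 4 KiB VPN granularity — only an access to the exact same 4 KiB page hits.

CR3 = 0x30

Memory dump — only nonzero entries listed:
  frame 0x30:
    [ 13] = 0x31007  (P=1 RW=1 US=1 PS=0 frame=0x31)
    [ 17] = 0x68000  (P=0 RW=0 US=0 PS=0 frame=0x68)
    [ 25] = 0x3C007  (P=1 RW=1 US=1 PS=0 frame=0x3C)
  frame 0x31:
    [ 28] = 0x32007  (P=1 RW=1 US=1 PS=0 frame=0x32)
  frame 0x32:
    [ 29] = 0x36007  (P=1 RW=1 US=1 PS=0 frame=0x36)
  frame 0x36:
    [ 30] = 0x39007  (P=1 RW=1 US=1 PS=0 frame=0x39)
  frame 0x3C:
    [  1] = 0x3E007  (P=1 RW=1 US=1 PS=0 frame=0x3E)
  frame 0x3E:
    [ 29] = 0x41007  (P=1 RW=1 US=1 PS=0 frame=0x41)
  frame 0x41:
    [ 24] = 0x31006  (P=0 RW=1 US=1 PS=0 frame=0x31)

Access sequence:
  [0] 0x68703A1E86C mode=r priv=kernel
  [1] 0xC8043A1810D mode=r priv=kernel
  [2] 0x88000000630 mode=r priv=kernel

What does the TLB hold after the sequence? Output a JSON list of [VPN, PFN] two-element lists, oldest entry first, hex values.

Trace:
#0 VA=0x68703A1E86C (r,kernel):
  L0 @0x30[13] → 0x31007  P=1,RW=1,US=1,PS=0
  L1 @0x31[28] → 0x32007  P=1,RW=1,US=1,PS=0
  L2 @0x32[29] → 0x36007  P=1,RW=1,US=1,PS=0
  L3 @0x36[30] → 0x39007  P=1,RW=1,US=1,PS=0
  ⇒ phys 0x3986C  [4 reads]
#1 VA=0xC8043A1810D (r,kernel):
  L0 @0x30[25] → 0x3C007  P=1,RW=1,US=1,PS=0
  L1 @0x3C[1] → 0x3E007  P=1,RW=1,US=1,PS=0
  L2 @0x3E[29] → 0x41007  P=1,RW=1,US=1,PS=0
  L3 @0x41[24] → 0x31006  P=0,RW=1,US=1,PS=0
  ⇒ fault: PAGE_NOT_PRESENT  — 4 lookups
#2 VA=0x88000000630 (r,kernel):
  L0 @0x30[17] → 0x68000  P=0,RW=0,US=0,PS=0
  ⇒ fault: PAGE_NOT_PRESENT  — 1 lookups

TLB: [["0x68703A1E", "0x39"]]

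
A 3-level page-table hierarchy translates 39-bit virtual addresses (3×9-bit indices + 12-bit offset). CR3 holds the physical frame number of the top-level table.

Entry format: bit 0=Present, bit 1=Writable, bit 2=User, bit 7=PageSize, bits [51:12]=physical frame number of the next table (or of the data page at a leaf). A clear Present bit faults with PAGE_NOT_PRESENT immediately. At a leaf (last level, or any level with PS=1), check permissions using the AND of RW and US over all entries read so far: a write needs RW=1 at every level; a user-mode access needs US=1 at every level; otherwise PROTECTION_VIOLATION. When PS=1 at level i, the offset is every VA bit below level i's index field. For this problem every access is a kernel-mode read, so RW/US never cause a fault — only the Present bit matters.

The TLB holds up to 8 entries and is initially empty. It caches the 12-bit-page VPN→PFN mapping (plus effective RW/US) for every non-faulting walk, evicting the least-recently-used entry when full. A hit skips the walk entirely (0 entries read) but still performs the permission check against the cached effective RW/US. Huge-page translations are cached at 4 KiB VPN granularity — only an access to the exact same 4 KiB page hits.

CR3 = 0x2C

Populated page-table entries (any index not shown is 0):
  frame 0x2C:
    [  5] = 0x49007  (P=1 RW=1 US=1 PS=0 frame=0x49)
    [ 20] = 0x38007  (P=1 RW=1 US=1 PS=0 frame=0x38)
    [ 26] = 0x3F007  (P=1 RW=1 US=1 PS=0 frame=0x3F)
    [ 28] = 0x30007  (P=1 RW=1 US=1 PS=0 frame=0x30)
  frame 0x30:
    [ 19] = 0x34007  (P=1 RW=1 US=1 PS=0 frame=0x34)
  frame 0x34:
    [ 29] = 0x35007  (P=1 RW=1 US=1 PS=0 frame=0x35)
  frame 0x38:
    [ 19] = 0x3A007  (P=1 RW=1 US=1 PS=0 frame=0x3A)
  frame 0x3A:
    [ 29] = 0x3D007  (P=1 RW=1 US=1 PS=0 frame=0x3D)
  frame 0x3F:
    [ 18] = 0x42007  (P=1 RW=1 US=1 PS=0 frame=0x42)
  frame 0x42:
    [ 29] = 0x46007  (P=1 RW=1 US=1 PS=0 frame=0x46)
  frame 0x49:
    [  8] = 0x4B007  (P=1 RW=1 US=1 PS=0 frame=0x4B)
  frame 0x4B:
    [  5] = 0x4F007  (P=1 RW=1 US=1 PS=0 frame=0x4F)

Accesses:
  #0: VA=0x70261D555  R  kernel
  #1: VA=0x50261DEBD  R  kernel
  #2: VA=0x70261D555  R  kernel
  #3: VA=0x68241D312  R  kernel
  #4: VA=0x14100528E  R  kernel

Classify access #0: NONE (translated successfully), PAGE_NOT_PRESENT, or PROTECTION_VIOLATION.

Trace:
#0 VA=0x70261D555 (r,kernel):
  L0: frame=0x2C idx=28 entry=0x30007 [P=1 RW=1 US=1 PS=0]
  L1: frame=0x30 idx=19 entry=0x34007 [P=1 RW=1 US=1 PS=0]
  L2: frame=0x34 idx=29 entry=0x35007 [P=1 RW=1 US=1 PS=0]
  → PA=0x35555  (3 entries read)
#1 VA=0x50261DEBD (r,kernel):
  L0: frame=0x2C idx=20 entry=0x38007 [P=1 RW=1 US=1 PS=0]
  L1: frame=0x38 idx=19 entry=0x3A007 [P=1 RW=1 US=1 PS=0]
  L2: frame=0x3A idx=29 entry=0x3D007 [P=1 RW=1 US=1 PS=0]
  → PA=0x3DEBD  (3 entries read)
#2 VA=0x70261D555 (r,kernel):
  TLB hit vpn=0x70261D → PA=0x35555
#3 VA=0x68241D312 (r,kernel):
  L0: frame=0x2C idx=26 entry=0x3F007 [P=1 RW=1 US=1 PS=0]
  L1: frame=0x3F idx=18 entry=0x42007 [P=1 RW=1 US=1 PS=0]
  L2: frame=0x42 idx=29 entry=0x46007 [P=1 RW=1 US=1 PS=0]
  → PA=0x46312  (3 entries read)
#4 VA=0x14100528E (r,kernel):
  L0: frame=0x2C idx=5 entry=0x49007 [P=1 RW=1 US=1 PS=0]
  L1: frame=0x49 idx=8 entry=0x4B007 [P=1 RW=1 US=1 PS=0]
  L2: frame=0x4B idx=5 entry=0x4F007 [P=1 RW=1 US=1 PS=0]
  → PA=0x4F28E  (3 entries read)

Access #0 fault: NONE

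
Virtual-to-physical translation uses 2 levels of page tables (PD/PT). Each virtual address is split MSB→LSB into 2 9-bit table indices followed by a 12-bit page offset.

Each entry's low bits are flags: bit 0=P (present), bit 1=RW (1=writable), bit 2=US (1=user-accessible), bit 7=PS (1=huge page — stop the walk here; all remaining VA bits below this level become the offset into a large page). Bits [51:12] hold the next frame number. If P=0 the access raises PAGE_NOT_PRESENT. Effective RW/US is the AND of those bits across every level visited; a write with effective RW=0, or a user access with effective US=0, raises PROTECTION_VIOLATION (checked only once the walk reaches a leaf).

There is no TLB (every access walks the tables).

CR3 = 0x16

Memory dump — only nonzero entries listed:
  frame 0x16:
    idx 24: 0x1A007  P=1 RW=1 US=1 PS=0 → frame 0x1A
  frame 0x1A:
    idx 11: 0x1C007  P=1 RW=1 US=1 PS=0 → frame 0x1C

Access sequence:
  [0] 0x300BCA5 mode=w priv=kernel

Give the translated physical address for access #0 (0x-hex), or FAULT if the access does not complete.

Per-access translation:
#0 VA=0x300BCA5 (w,kernel):
  [0] read 0x16 idx=24: raw=0x1A007 flags P=1 W=1 U=1 S=0
  [1] read 0x1A idx=11: raw=0x1C007 flags P=1 W=1 U=1 S=0
  → PA=0x1CCA5  (2 entries read)

Access #0 PA: 0x1CCA5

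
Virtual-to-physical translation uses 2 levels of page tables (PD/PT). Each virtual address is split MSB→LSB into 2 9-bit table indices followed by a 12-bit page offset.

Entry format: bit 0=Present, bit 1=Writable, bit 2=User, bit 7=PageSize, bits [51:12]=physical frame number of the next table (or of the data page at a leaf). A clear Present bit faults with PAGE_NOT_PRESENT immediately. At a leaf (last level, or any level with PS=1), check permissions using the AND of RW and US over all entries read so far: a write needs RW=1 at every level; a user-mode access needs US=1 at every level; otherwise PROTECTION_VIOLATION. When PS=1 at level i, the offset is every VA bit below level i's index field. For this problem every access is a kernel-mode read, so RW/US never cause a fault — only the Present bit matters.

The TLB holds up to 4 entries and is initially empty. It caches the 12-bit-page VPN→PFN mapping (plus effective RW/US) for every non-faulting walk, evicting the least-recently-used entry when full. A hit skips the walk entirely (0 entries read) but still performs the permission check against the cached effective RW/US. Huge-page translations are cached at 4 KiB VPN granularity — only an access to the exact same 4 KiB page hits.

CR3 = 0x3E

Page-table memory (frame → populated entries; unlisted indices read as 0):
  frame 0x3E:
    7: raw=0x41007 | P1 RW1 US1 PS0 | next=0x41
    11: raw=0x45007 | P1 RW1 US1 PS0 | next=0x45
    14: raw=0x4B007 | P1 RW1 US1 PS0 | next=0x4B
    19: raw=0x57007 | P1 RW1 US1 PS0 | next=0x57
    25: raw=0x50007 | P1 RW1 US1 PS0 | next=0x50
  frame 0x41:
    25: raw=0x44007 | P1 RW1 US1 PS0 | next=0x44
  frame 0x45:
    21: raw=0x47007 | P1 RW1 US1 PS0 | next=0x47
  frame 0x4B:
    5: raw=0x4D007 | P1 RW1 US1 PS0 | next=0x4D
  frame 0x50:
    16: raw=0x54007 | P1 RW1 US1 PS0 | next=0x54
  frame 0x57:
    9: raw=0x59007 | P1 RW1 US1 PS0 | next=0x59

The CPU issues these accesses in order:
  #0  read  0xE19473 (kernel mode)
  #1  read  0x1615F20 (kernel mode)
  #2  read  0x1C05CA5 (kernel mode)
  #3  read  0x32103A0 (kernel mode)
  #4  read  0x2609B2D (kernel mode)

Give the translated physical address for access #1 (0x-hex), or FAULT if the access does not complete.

Per-access translation:
#0 VA=0xE19473 (r,kernel):
  L0 @0x3E[7] → 0x41007  P=1,RW=1,US=1,PS=0
  L1 @0x41[25] → 0x44007  P=1,RW=1,US=1,PS=0
  ⇒ phys 0x44473  [2 reads]
#1 VA=0x1615F20 (r,kernel):
  L0 @0x3E[11] → 0x45007  P=1,RW=1,US=1,PS=0
  L1 @0x45[21] → 0x47007  P=1,RW=1,US=1,PS=0
  ⇒ phys 0x47F20  [2 reads]
#2 VA=0x1C05CA5 (r,kernel):
  L0 @0x3E[14] → 0x4B007  P=1,RW=1,US=1,PS=0
  L1 @0x4B[5] → 0x4D007  P=1,RW=1,US=1,PS=0
  ⇒ phys 0x4DCA5  [2 reads]
#3 VA=0x32103A0 (r,kernel):
  L0 @0x3E[25] → 0x50007  P=1,RW=1,US=1,PS=0
  L1 @0x50[16] → 0x54007  P=1,RW=1,US=1,PS=0
  ⇒ phys 0x543A0  [2 reads]
#4 VA=0x2609B2D (r,kernel):
  L0 @0x3E[19] → 0x57007  P=1,RW=1,US=1,PS=0
  L1 @0x57[9] → 0x59007  P=1,RW=1,US=1,PS=0
  ⇒ phys 0x59B2D  [2 reads]

Access #1 PA: 0x47F20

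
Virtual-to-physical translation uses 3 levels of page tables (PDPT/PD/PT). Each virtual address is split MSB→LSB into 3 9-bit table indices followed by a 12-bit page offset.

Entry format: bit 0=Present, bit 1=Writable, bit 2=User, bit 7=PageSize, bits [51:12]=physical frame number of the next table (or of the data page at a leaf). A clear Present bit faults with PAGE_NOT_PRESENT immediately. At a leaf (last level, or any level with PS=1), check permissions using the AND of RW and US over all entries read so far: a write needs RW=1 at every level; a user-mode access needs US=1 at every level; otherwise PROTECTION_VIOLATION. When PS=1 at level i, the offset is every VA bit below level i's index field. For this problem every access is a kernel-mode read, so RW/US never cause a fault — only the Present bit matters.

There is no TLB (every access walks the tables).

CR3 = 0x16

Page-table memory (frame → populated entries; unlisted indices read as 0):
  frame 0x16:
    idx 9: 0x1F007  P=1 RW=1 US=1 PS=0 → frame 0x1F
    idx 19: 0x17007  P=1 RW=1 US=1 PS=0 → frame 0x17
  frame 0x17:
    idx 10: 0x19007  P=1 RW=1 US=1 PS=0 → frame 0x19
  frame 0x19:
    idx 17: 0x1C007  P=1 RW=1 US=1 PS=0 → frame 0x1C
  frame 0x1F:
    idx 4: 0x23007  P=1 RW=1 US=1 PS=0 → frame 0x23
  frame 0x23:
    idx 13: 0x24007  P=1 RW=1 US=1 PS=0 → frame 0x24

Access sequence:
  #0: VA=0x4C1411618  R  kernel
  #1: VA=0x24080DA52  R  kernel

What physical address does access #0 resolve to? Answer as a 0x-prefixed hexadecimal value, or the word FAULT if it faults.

Per-access translation:
#0 VA=0x4C1411618 (r,kernel):
  L0 @0x16[19] → 0x17007  P=1,RW=1,US=1,PS=0
  L1 @0x17[10] → 0x19007  P=1,RW=1,US=1,PS=0
  L2 @0x19[17] → 0x1C007  P=1,RW=1,US=1,PS=0
  → PA=0x1C618  (3 entries read)
#1 VA=0x24080DA52 (r,kernel):
  L0 @0x16[9] → 0x1F007  P=1,RW=1,US=1,PS=0
  L1 @0x1F[4] → 0x23007  P=1,RW=1,US=1,PS=0
  L2 @0x23[13] → 0x24007  P=1,RW=1,US=1,PS=0
  → PA=0x24A52  (3 entries read)

Access #0 PA: 0x1C618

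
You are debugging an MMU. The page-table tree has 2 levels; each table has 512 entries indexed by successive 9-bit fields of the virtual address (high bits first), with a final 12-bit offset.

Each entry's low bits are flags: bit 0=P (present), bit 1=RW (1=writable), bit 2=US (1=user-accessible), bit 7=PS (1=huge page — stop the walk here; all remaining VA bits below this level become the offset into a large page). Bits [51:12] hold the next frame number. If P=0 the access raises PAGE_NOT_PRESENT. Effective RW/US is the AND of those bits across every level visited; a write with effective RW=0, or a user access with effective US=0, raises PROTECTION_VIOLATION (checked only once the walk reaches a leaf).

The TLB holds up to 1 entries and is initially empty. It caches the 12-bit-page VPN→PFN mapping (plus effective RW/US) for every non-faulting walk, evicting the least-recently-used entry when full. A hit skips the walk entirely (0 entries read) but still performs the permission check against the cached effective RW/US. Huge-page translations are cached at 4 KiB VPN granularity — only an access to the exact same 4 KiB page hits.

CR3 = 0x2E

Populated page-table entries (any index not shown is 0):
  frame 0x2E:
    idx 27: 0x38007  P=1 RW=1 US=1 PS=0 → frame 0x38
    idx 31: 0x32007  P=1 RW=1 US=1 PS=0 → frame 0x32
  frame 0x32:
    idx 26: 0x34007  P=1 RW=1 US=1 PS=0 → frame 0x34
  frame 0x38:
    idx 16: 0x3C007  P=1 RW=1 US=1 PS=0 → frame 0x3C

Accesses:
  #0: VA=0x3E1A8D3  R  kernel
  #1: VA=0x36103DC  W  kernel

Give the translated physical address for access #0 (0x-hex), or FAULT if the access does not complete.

Walk each access:
#0 VA=0x3E1A8D3 (r,kernel):
  L0 @0x2E[31] → 0x32007  P=1,RW=1,US=1,PS=0
  L1 @0x32[26] → 0x34007  P=1,RW=1,US=1,PS=0
  ✓ 0x348D3  — 2 lookups
#1 VA=0x36103DC (w,kernel):
  L0 @0x2E[27] → 0x38007  P=1,RW=1,US=1,PS=0
  L1 @0x38[16] → 0x3C007  P=1,RW=1,US=1,PS=0
  ✓ 0x3C3DC  — 2 lookups

Access #0 PA: 0x348D3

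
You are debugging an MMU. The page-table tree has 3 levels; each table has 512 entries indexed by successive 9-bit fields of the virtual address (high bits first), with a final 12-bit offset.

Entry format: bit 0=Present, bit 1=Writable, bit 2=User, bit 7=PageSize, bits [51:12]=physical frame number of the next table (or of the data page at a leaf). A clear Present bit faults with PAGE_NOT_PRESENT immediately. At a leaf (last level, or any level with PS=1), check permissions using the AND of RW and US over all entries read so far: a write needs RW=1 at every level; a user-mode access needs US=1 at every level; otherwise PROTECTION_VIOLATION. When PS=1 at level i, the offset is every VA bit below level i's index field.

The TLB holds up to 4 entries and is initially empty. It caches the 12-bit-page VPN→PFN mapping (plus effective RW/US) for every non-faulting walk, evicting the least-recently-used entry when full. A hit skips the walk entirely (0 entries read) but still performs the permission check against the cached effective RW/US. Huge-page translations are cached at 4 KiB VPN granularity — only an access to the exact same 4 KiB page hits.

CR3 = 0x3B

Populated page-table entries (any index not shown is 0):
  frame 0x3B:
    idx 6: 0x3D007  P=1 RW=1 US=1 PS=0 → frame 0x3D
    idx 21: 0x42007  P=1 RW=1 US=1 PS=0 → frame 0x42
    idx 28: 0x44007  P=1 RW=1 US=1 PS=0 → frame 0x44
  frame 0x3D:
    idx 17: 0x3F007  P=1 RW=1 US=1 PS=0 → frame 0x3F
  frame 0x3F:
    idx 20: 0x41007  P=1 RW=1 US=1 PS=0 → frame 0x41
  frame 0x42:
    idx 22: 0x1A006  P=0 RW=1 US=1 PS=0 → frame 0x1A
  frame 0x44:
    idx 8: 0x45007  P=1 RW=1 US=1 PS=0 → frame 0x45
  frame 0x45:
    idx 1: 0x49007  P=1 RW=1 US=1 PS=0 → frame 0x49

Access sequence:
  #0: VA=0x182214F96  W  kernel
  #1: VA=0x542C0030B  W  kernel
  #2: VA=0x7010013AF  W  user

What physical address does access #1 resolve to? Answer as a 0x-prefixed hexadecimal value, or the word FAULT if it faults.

Trace:
#0 VA=0x182214F96 (w,kernel):
  [0] read 0x3B idx=6: raw=0x3D007 flags P=1 W=1 U=1 S=0
  [1] read 0x3D idx=17: raw=0x3F007 flags P=1 W=1 U=1 S=0
  [2] read 0x3F idx=20: raw=0x41007 flags P=1 W=1 U=1 S=0
  ⇒ phys 0x41F96  [3 reads]
#1 VA=0x542C0030B (w,kernel):
  [0] read 0x3B idx=21: raw=0x42007 flags P=1 W=1 U=1 S=0
  [1] read 0x42 idx=22: raw=0x1A006 flags P=0 W=1 U=1 S=0
  ✗ PAGE_NOT_PRESENT  [2 reads]
#2 VA=0x7010013AF (w,user):
  [0] read 0x3B idx=28: raw=0x44007 flags P=1 W=1 U=1 S=0
  [1] read 0x44 idx=8: raw=0x45007 flags P=1 W=1 U=1 S=0
  [2] read 0x45 idx=1: raw=0x49007 flags P=1 W=1 U=1 S=0
  ⇒ phys 0x493AF  [3 reads]

Access #1 PA: FAULT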